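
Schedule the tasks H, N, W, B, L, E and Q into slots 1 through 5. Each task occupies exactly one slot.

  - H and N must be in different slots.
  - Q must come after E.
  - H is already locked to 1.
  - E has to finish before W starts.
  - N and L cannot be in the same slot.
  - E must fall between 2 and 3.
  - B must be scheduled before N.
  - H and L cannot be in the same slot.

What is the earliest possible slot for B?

Downstream work caps B at 4.
B at 1 is achievable: B -> 1, N -> 2, W -> 3, H -> 1, L -> 3, E -> 2, Q -> 3.

1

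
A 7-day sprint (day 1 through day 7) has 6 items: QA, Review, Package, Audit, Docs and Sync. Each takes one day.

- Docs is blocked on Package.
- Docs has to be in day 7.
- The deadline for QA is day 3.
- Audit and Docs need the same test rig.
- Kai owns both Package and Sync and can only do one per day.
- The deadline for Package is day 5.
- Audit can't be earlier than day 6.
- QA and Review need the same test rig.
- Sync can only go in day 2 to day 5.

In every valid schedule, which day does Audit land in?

day 6

Audit's window is day 6–day 7.
Docs is fixed at day 7, and Audit can't share a day with Docs.
So Audit must be day 6.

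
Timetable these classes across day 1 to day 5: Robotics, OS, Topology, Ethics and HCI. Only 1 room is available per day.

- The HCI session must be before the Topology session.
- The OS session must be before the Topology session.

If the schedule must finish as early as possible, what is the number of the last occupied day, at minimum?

The precedence chain requires at least 2 distinct days.
With at most 1 per day and 5 classes, at least 5 days are needed.
5 works (last occupied day: day 5): for example Topology in day 3, Robotics in day 4, Ethics in day 5, OS in day 1, HCI in day 2.

day 5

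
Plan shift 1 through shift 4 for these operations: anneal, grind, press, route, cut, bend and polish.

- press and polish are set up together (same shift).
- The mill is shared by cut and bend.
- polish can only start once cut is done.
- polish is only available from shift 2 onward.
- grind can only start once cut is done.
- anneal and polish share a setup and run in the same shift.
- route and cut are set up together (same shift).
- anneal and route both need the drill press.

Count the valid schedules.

Splitting on anneal: it can be shift 2 (9), shift 3 (15), shift 4 (18). Listing each branch's schedules as (grind, press, route, cut, bend, polish) by shift number:
anneal=shift 2: (2,2,1,1,2,2) (2,2,1,1,3,2) (2,2,1,1,4,2) (3,2,1,1,2,2) (3,2,1,1,3,2) (3,2,1,1,4,2) (4,2,1,1,2,2) (4,2,1,1,3,2) (4,2,1,1,4,2) — 9.
anneal=shift 3: (2,3,1,1,2,3) (2,3,1,1,3,3) (2,3,1,1,4,3) (3,3,1,1,2,3) (3,3,1,1,3,3) (3,3,1,1,4,3) (3,3,2,2,1,3) (3,3,2,2,3,3) (3,3,2,2,4,3) (4,3,1,1,2,3) (4,3,1,1,3,3) (4,3,1,1,4,3) (4,3,2,2,1,3) (4,3,2,2,3,3) (4,3,2,2,4,3) — 15.
anneal=shift 4: (2,4,1,1,2,4) (2,4,1,1,3,4) (2,4,1,1,4,4) (3,4,1,1,2,4) (3,4,1,1,3,4) (3,4,1,1,4,4) (3,4,2,2,1,4) (3,4,2,2,3,4) (3,4,2,2,4,4) (4,4,1,1,2,4) (4,4,1,1,3,4) (4,4,1,1,4,4) (4,4,2,2,1,4) (4,4,2,2,3,4) (4,4,2,2,4,4) (4,4,3,3,1,4) (4,4,3,3,2,4) (4,4,3,3,4,4) — 18.
Summing: 9 + 15 + 18 = 42.

42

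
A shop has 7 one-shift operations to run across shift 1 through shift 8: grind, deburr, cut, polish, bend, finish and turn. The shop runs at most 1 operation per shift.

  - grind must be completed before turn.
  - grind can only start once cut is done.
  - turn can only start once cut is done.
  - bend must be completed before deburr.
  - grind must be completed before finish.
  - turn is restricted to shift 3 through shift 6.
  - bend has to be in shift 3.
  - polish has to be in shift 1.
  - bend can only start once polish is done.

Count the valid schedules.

18

Splitting on grind: it can be shift 4 (12), shift 5 (6). Listing each branch's schedules as (deburr, cut, polish, bend, finish, turn) by shift number:
grind=shift 4: (5,2,1,3,7,6) (5,2,1,3,8,6) (6,2,1,3,7,5) (6,2,1,3,8,5) (7,2,1,3,5,6) (7,2,1,3,6,5) (7,2,1,3,8,5) (7,2,1,3,8,6) (8,2,1,3,5,6) (8,2,1,3,6,5) (8,2,1,3,7,5) (8,2,1,3,7,6) — 12.
grind=shift 5: (4,2,1,3,7,6) (4,2,1,3,8,6) (7,2,1,3,8,6) (7,4,1,3,8,6) (8,2,1,3,7,6) (8,4,1,3,7,6) — 6.
Summing: 12 + 6 = 18.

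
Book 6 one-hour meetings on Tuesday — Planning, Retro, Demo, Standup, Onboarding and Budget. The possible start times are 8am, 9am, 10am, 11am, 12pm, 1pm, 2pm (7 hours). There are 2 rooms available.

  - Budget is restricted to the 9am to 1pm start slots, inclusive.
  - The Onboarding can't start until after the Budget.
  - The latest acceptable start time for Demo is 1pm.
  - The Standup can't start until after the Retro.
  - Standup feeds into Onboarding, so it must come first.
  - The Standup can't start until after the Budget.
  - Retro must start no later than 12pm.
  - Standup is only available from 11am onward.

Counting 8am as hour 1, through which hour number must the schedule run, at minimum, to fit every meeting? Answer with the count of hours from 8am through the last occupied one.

The precedence chain requires at least 3 distinct hours.
With at most 2 per hour and 6 meetings, at least 3 hours are needed.
Propagating the time windows through the other constraints, Onboarding can't land before 12pm — that is hour 5 counting from 8am — so the schedule must run through at least 5 hours.
5 works (last occupied hour: 12pm): for example Standup=11am; Planning=8am; Demo=9am; Retro=8am; Onboarding=12pm; Budget=9am.

5 hours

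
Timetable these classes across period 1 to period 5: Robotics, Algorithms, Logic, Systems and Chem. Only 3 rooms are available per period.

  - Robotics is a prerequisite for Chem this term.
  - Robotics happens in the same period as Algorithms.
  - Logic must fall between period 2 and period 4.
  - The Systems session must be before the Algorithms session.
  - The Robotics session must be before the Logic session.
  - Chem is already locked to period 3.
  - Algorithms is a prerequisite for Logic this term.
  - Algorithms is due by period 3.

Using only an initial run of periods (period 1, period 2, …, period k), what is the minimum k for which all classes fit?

The precedence chain requires at least 3 distinct periods.
With at most 3 per period and 5 classes, at least 2 periods are needed.
3 works (last occupied period: period 3): for example Systems in period 1; Algorithms in period 2; Chem in period 3; Logic in period 3; Robotics in period 2.

3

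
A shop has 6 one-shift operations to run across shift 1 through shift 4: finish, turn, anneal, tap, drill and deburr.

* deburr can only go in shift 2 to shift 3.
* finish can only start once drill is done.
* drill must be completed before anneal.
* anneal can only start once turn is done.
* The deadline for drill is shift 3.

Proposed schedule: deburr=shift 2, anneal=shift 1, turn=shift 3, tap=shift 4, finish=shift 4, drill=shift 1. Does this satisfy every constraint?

The deadline for drill is shift 3 — holds.
anneal can only start once turn is done — violated.
finish can only start once drill is done — holds.
deburr can only go in shift 2 to shift 3 — holds.
drill must be completed before anneal — violated.

Invalid. anneal can only start once turn is done.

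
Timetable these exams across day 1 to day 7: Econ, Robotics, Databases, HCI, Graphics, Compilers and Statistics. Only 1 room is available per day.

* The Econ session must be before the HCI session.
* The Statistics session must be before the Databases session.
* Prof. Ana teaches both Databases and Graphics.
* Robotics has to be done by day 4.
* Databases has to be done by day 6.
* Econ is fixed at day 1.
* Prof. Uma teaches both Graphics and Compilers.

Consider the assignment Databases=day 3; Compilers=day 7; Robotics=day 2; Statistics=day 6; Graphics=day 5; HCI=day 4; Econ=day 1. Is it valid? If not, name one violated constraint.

Prof. Ana teaches both Databases and Graphics — holds.
The Statistics session must be before the Databases session — violated.
Robotics has to be done by day 4 — holds.
The Econ session must be before the HCI session — holds.
Prof. Uma teaches both Graphics and Compilers — holds.
Only 1 room is available per day — holds.
Econ is fixed at day 1 — holds.
Databases has to be done by day 6 — holds.

No — it violates: The Statistics session must be before the Databases session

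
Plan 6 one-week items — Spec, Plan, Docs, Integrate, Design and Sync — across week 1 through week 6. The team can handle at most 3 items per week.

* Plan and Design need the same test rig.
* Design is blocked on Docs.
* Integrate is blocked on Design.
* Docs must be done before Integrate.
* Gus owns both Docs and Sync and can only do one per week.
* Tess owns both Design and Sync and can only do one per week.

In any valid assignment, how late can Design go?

Precedence pushes Design to at least week 2; downstream work caps Design at week 5.
Design at week 5 is achievable: Design=week 5; Integrate=week 6; Sync=week 2; Plan=week 1; Spec=week 1; Docs=week 1.

week 5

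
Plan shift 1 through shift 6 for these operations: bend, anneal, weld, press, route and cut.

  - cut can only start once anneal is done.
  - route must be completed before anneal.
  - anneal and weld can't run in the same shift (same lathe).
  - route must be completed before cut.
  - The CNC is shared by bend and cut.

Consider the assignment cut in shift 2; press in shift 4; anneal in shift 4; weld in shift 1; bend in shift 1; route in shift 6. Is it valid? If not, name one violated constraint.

The CNC is shared by bend and cut — holds.
route must be completed before anneal — violated.
cut can only start once anneal is done — violated.
anneal and weld can't run in the same shift (same lathe) — holds.
route must be completed before cut — violated.

No — it violates: route must be completed before cut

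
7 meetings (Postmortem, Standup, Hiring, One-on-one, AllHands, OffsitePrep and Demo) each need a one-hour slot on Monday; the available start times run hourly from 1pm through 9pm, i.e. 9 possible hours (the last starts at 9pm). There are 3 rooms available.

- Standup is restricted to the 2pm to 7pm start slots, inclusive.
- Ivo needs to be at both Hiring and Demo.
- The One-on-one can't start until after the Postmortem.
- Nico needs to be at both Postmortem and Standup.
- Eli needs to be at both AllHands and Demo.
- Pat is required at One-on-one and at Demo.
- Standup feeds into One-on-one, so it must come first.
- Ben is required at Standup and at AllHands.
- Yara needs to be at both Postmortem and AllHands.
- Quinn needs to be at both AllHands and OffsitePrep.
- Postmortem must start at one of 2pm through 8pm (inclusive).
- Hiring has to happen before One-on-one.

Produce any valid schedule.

Demo=2pm, Hiring=1pm, Standup=2pm, AllHands=1pm, Postmortem=3pm, OffsitePrep=2pm, One-on-one=4pm

Checking: Postmortem(3pm) before One-on-one(4pm); Standup(2pm) before One-on-one(4pm); Hiring(1pm) before One-on-one(4pm); Hiring(1pm) != Demo(2pm); AllHands(1pm) != Demo(2pm); Standup(2pm) != AllHands(1pm); AllHands(1pm) != OffsitePrep(2pm); Postmortem(3pm) != Standup(2pm); Postmortem(3pm) != AllHands(1pm); One-on-one(4pm) != Demo(2pm); Standup=2pm in [2pm,7pm]; Postmortem=3pm in [2pm,8pm]; max 3 per hour (cap 3).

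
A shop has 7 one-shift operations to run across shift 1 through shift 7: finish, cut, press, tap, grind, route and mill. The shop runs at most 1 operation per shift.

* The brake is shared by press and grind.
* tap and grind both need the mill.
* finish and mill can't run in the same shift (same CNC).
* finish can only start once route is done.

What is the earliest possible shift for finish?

shift 2

Precedence pushes finish to at least shift 2.
finish at shift 2 is achievable: route in shift 1; finish in shift 2; mill in shift 7; tap in shift 5; grind in shift 6; press in shift 4; cut in shift 3.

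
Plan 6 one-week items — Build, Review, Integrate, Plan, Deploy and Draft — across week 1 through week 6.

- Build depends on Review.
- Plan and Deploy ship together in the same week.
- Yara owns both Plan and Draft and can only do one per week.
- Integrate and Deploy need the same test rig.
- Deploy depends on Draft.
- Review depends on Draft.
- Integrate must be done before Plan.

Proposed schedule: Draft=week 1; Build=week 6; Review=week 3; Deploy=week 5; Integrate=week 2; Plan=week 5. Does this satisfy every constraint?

Valid

Plan and Deploy ship together in the same week — holds.
Deploy depends on Draft — holds.
Integrate must be done before Plan — holds.
Integrate and Deploy need the same test rig — holds.
Build depends on Review — holds.
Review depends on Draft — holds.
Yara owns both Plan and Draft and can only do one per week — holds.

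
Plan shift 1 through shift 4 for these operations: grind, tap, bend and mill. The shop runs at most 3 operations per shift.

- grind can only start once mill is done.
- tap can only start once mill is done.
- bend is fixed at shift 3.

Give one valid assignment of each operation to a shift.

tap in shift 2, grind in shift 2, mill in shift 1, bend in shift 3

Checking: mill(shift 1) before grind(shift 2); mill(shift 1) before tap(shift 2); bend=shift 3 in [shift 3,shift 3]; max 2 per shift (cap 3).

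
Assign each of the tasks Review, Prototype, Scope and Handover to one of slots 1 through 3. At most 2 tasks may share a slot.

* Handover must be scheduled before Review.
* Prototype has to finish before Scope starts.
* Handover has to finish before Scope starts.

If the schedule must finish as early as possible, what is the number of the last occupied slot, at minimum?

The precedence chain requires at least 2 distinct slots.
With at most 2 per slot and 4 tasks, at least 2 slots are needed.
2 works (last occupied slot: 2): for example Handover -> 1, Prototype -> 1, Scope -> 2, Review -> 2.

2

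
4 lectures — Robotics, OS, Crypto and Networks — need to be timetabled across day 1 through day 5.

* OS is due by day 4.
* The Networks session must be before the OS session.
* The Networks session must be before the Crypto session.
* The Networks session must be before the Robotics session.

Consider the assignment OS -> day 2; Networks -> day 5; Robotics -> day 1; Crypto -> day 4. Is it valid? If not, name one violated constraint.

OS is due by day 4 — holds.
The Networks session must be before the Robotics session — violated.
The Networks session must be before the OS session — violated.
The Networks session must be before the Crypto session — violated.

Invalid. The Networks session must be before the Robotics session.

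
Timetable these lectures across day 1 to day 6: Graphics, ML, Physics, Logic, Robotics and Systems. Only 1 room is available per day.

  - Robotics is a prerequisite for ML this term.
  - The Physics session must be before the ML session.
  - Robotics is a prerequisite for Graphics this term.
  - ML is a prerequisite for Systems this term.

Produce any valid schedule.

Graphics -> day 4; Physics -> day 2; ML -> day 3; Systems -> day 5; Robotics -> day 1; Logic -> day 6

Checking: Robotics(day 1) before Graphics(day 4); Physics(day 2) before ML(day 3); Robotics(day 1) before ML(day 3); ML(day 3) before Systems(day 5); max 1 per day (cap 1).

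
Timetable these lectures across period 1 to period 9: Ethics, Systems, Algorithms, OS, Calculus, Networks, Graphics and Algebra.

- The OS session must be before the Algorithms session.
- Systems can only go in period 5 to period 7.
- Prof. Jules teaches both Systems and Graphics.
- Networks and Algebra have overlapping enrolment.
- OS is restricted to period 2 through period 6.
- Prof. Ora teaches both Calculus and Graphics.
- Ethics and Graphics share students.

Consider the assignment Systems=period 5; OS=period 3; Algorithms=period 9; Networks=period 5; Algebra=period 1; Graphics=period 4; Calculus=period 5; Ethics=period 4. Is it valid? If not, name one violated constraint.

The OS session must be before the Algorithms session — holds.
Systems can only go in period 5 to period 7 — holds.
Prof. Ora teaches both Calculus and Graphics — holds.
Ethics and Graphics share students — violated.
Prof. Jules teaches both Systems and Graphics — holds.
OS is restricted to period 2 through period 6 — holds.
Networks and Algebra have overlapping enrolment — holds.

No — it violates: Ethics and Graphics share students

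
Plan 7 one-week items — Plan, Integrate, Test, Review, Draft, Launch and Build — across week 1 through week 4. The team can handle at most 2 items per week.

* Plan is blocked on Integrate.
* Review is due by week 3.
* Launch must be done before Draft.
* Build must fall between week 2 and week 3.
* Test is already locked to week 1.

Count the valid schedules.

44

Splitting on Plan: it can be week 2 (3), week 3 (7), week 4 (34). Listing each branch's schedules as (Integrate, Test, Review, Draft, Launch, Build) by week number:
Plan=week 2: (1,1,2,4,3,3) (1,1,3,4,2,3) (1,1,3,4,3,2) — 3.
Plan=week 3: (1,1,2,4,2,3) (1,1,2,4,3,2) (1,1,3,4,2,2) (2,1,1,4,2,3) (2,1,1,4,3,2) (2,1,2,4,1,3) (2,1,3,4,1,2) — 7.
Plan=week 4: (1,1,2,3,2,3) (1,1,2,4,2,3) (1,1,2,4,3,2) (1,1,2,4,3,3) (1,1,3,3,2,2) (1,1,3,4,2,2) (1,1,3,4,2,3) (1,1,3,4,3,2) (2,1,1,3,2,3) (2,1,1,4,2,3) (2,1,1,4,3,2) (2,1,1,4,3,3) (2,1,2,3,1,3) (2,1,2,4,1,3) (2,1,2,4,3,3) (2,1,3,2,1,3) (2,1,3,3,1,2) (2,1,3,4,1,2) (2,1,3,4,1,3) (2,1,3,4,2,3) (2,1,3,4,3,2) (3,1,1,3,2,2) (3,1,1,4,2,2) (3,1,1,4,2,3) (3,1,1,4,3,2) (3,1,2,2,1,3) (3,1,2,3,1,2) (3,1,2,4,1,2) (3,1,2,4,1,3) (3,1,2,4,2,3) (3,1,2,4,3,2) (3,1,3,2,1,2) (3,1,3,4,1,2) (3,1,3,4,2,2) — 34.
Summing: 3 + 7 + 34 = 44.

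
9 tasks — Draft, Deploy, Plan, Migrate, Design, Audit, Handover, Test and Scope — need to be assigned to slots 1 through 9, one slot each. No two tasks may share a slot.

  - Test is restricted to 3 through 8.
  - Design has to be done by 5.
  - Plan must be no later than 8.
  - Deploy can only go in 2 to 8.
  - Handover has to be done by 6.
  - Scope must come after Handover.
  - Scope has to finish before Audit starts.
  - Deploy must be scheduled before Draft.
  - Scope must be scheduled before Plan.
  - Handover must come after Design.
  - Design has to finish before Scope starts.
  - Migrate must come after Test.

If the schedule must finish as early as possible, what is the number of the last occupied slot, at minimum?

The precedence chain requires at least 4 distinct slots.
With at most 1 per slot and 9 tasks, at least 9 slots are needed.
9 works (last occupied slot: 9): for example Design -> 1, Test -> 3, Draft -> 7, Migrate -> 8, Audit -> 9, Plan -> 6, Deploy -> 4, Scope -> 5, Handover -> 2.

slot 9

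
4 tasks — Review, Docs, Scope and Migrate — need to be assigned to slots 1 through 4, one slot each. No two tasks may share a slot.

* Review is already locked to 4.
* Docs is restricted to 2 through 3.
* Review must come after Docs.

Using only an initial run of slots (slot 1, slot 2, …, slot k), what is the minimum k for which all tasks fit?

4

The precedence chain requires at least 2 distinct slots.
With at most 1 per slot and 4 tasks, at least 4 slots are needed.
Review can't be placed before 4, so the schedule must run through at least slot 4.
4 works (last occupied slot: 4): for example Review=4; Migrate=3; Docs=2; Scope=1.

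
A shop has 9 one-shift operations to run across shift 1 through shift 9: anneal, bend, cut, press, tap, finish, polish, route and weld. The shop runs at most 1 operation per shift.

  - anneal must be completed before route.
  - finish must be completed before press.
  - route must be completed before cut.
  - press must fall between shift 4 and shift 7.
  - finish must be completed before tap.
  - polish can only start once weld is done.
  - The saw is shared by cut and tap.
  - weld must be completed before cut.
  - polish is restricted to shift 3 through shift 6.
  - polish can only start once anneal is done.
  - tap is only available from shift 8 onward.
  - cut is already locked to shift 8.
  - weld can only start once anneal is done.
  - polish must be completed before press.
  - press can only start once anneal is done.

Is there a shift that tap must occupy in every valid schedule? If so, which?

shift 9

tap's window is shift 8–shift 9.
cut is fixed at shift 8, and tap can't share a shift with cut.
So tap must be shift 9.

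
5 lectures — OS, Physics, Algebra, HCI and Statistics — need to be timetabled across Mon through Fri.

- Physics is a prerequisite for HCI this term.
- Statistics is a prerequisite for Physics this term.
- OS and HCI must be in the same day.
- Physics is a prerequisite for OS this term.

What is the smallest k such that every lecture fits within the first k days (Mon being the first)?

The precedence chain requires at least 3 distinct days.
3 works (last occupied day: Wed): for example Algebra=Mon, OS=Wed, Statistics=Mon, HCI=Wed, Physics=Tue.

3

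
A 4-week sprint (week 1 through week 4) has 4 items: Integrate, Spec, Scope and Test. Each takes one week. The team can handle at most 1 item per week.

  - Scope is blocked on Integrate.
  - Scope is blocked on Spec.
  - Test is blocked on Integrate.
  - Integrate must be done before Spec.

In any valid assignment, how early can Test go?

week 2

Precedence pushes Test to at least week 2.
Test at week 2 is achievable: Integrate in week 1; Spec in week 3; Test in week 2; Scope in week 4.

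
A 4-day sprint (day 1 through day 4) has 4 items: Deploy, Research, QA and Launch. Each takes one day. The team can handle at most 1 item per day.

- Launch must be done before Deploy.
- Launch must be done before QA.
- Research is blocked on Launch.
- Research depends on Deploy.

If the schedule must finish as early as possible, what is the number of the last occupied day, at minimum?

4

The precedence chain requires at least 3 distinct days.
With at most 1 per day and 4 tasks, at least 4 days are needed.
4 works (last occupied day: day 4): for example Research=day 3, Deploy=day 2, Launch=day 1, QA=day 4.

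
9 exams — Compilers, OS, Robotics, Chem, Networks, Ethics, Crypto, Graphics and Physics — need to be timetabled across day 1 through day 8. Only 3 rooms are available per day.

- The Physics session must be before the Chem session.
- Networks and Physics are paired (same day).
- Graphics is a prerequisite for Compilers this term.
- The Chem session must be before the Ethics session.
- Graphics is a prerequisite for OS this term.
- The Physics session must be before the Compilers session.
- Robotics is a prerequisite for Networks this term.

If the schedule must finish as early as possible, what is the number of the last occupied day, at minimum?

The precedence chain requires at least 4 distinct days.
With at most 3 per day and 9 exams, at least 3 days are needed.
4 works (last occupied day: day 4): for example Physics=day 2; Crypto=day 1; Chem=day 3; Ethics=day 4; Robotics=day 1; OS=day 2; Graphics=day 1; Compilers=day 3; Networks=day 2.

4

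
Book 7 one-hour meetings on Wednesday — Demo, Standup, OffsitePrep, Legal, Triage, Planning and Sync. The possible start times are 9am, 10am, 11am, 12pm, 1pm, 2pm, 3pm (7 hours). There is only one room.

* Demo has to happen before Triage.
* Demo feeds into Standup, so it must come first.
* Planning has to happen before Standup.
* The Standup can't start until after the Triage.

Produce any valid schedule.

Sync -> 3pm, Legal -> 2pm, OffsitePrep -> 1pm, Triage -> 10am, Demo -> 9am, Standup -> 12pm, Planning -> 11am

Checking: Triage(10am) before Standup(12pm); Demo(9am) before Triage(10am); Demo(9am) before Standup(12pm); Planning(11am) before Standup(12pm); max 1 per hour (cap 1).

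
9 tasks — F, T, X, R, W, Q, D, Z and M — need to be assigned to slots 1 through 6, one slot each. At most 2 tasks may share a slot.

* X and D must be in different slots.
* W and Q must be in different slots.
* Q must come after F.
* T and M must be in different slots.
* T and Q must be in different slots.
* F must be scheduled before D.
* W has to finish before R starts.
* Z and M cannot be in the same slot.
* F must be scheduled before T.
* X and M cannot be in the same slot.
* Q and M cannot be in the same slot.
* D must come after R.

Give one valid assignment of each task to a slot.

F=1; Z=4; T=2; M=5; Q=3; W=1; R=2; X=4; D=3

Checking: F(1) before D(3); R(2) before D(3); F(1) before T(2); F(1) before Q(3); W(1) before R(2); T(2) != Q(3); Z(4) != M(5); X(4) != M(5); T(2) != M(5); W(1) != Q(3); X(4) != D(3); Q(3) != M(5); max 2 per slot (cap 2).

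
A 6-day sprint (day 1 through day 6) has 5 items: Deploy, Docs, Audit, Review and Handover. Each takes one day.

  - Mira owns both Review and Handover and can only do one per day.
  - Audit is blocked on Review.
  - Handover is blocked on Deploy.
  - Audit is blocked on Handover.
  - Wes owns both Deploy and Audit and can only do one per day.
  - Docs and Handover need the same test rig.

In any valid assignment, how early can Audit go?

day 3

Precedence pushes Audit to at least day 3.
Audit at day 3 is achievable: Handover -> day 2, Deploy -> day 1, Audit -> day 3, Review -> day 1, Docs -> day 1.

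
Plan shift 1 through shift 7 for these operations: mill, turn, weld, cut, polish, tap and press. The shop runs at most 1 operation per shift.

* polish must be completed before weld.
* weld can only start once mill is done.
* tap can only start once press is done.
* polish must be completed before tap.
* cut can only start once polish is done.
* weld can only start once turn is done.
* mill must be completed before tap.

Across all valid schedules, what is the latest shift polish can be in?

Downstream work caps polish at shift 6.
polish at shift 4 is achievable: weld in shift 5; turn in shift 2; cut in shift 7; tap in shift 6; polish in shift 4; mill in shift 1; press in shift 3.
Nothing later works — the capacity limit rule out every shift after shift 4.

shift 4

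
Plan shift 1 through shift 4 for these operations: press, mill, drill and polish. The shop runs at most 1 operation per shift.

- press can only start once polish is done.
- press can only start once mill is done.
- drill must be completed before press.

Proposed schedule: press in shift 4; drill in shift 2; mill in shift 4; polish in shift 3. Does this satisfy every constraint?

No. The shop runs at most 1 operation per shift is not satisfied.

press can only start once polish is done — holds.
press can only start once mill is done — violated.
drill must be completed before press — holds.
The shop runs at most 1 operation per shift — violated.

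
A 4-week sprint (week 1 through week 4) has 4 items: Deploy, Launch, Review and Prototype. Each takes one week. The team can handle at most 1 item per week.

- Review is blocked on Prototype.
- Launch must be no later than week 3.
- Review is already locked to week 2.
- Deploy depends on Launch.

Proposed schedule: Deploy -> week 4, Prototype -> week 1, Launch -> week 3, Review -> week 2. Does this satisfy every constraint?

Review is already locked to week 2 — holds.
The team can handle at most 1 item per week — holds.
Launch must be no later than week 3 — holds.
Deploy depends on Launch — holds.
Review is blocked on Prototype — holds.

Yes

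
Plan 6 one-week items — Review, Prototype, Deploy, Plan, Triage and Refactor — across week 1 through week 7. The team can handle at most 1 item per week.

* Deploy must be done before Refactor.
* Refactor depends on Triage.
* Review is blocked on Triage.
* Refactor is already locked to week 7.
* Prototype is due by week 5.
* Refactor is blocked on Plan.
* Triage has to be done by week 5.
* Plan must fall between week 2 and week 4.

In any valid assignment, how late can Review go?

Precedence pushes Review to at least week 2.
Review at week 6 is achievable: Triage in week 1, Deploy in week 4, Prototype in week 3, Plan in week 2, Refactor in week 7, Review in week 6.
Nothing later works — the capacity limit rule out every week after week 6.

week 6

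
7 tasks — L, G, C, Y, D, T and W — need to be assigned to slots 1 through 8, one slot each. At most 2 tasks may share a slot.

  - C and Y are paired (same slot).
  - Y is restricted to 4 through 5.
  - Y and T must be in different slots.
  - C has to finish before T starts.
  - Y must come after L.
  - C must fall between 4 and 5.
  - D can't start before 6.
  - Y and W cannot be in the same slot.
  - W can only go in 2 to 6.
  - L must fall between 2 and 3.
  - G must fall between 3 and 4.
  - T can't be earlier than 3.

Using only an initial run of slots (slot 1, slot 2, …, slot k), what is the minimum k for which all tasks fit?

The precedence chain requires at least 3 distinct slots.
With at most 2 per slot and 7 tasks, at least 4 slots are needed.
D can't be placed before 6, so the schedule must run through at least slot 6.
6 works (last occupied slot: 6): for example W in 2, C in 4, L in 2, G in 3, D in 6, Y in 4, T in 5.

6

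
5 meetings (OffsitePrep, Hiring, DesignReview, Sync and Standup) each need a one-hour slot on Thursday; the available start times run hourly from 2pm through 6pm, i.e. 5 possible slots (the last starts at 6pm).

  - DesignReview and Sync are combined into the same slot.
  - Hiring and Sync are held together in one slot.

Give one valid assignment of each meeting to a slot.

DesignReview -> 2pm, Sync -> 2pm, Hiring -> 2pm, OffsitePrep -> 2pm, Standup -> 2pm

Checking: DesignReview = Sync = 2pm; Hiring = Sync = 2pm.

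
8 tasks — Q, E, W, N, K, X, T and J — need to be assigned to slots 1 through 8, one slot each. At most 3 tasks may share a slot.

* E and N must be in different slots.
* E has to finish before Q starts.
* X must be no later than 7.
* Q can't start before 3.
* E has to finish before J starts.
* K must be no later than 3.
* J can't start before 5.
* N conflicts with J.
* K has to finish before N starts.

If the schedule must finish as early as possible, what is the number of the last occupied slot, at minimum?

5

The precedence chain requires at least 2 distinct slots.
With at most 3 per slot and 8 tasks, at least 3 slots are needed.
J can't be placed before 5, so the schedule must run through at least slot 5.
5 works (last occupied slot: 5): for example X=2; E=1; Q=3; N=2; T=2; W=1; K=1; J=5.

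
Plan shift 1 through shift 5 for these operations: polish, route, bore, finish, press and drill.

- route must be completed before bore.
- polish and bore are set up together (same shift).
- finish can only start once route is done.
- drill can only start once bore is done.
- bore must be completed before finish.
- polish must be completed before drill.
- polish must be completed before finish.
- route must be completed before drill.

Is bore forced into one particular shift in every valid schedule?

No

bore can be shift 2 (e.g. bore -> shift 2, drill -> shift 3, polish -> shift 2, finish -> shift 3, route -> shift 1, press -> shift 1) or shift 3 (e.g. finish in shift 4; bore in shift 3; polish in shift 3; drill in shift 4; press in shift 1; route in shift 1).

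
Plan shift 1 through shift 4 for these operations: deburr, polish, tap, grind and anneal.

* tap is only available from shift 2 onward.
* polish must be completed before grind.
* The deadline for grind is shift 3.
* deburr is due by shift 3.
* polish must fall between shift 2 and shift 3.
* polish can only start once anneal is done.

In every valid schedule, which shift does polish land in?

Polish is available from shift 2; polish's own window allows nothing later than shift 3; downstream work caps polish at shift 2.
So polish is pinned to shift 2.

shift 2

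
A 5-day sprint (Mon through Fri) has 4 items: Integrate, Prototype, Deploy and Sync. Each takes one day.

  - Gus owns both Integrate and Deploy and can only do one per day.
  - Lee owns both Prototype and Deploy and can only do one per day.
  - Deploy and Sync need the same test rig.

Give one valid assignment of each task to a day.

Prototype -> Mon, Sync -> Mon, Integrate -> Mon, Deploy -> Tue

Checking: Integrate(Mon) != Deploy(Tue); Prototype(Mon) != Deploy(Tue); Deploy(Tue) != Sync(Mon).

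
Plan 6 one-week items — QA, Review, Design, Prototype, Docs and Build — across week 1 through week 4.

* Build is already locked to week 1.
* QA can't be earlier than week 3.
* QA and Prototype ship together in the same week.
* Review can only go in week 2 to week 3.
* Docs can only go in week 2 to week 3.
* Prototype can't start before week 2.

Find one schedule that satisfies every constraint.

Prototype in week 3; QA in week 3; Review in week 2; Design in week 1; Build in week 1; Docs in week 2

Checking: QA = Prototype = week 3; Build=week 1 in [week 1,week 1]; Review=week 2 in [week 2,week 3]; QA=week 3 in [week 3,week 4]; Docs=week 2 in [week 2,week 3]; Prototype=week 3 in [week 2,week 4].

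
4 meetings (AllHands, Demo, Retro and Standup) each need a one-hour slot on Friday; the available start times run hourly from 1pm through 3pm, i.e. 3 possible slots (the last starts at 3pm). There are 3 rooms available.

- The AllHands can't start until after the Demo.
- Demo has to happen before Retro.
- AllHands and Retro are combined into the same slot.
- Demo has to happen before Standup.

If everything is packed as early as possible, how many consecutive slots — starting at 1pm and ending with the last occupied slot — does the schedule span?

2

The precedence chain requires at least 2 distinct slots.
With at most 3 per slot and 4 meetings, at least 2 slots are needed.
2 works (last occupied slot: 2pm): for example Standup in 2pm; AllHands in 2pm; Retro in 2pm; Demo in 1pm.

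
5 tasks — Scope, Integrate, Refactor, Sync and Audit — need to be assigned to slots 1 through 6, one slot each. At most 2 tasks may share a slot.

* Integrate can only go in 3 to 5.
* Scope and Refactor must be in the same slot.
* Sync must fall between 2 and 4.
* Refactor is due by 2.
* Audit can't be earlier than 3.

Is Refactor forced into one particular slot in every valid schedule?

Refactor can be 1 (e.g. Refactor -> 1, Sync -> 2, Scope -> 1, Integrate -> 3, Audit -> 3) or 2 (e.g. Refactor in 2; Scope in 2; Sync in 3; Audit in 4; Integrate in 3).

No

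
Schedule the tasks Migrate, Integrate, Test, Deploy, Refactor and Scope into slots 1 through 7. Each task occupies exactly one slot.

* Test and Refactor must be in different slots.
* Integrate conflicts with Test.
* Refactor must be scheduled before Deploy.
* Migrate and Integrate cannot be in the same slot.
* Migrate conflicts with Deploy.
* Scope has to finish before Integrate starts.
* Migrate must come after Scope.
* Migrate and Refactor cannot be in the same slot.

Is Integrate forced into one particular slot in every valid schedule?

No

Integrate can be 2 (e.g. Integrate in 2; Test in 3; Migrate in 3; Refactor in 1; Scope in 1; Deploy in 2) or 3 (e.g. Deploy -> 3; Test -> 2; Scope -> 1; Migrate -> 2; Refactor -> 1; Integrate -> 3).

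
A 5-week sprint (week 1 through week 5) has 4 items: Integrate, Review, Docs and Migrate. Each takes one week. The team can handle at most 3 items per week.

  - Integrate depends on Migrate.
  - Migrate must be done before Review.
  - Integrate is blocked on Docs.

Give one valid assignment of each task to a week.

Docs -> week 1, Review -> week 2, Migrate -> week 1, Integrate -> week 2

Checking: Migrate(week 1) before Integrate(week 2); Migrate(week 1) before Review(week 2); Docs(week 1) before Integrate(week 2); max 2 per week (cap 3).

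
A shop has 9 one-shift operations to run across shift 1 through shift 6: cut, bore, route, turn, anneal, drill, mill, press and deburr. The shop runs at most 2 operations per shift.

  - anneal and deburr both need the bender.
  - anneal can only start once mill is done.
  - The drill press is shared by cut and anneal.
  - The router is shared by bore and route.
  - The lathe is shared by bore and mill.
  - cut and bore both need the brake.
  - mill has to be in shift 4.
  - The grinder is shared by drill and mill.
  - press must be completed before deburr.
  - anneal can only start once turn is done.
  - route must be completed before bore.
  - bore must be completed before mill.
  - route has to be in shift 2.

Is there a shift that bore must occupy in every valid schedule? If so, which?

shift 3

route is fixed at shift 2 and must come before bore, so bore is at least shift 3.
mill is fixed at shift 4 and must come after bore, so bore is at most shift 3.
So bore must be shift 3.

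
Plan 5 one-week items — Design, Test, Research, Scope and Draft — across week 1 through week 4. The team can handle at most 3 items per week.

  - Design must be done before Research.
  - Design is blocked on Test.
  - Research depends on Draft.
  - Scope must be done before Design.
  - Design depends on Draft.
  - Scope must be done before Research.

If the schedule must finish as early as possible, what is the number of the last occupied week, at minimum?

week 3

The precedence chain requires at least 3 distinct weeks.
With at most 3 per week and 5 work items, at least 2 weeks are needed.
3 works (last occupied week: week 3): for example Scope in week 1; Test in week 1; Draft in week 1; Research in week 3; Design in week 2.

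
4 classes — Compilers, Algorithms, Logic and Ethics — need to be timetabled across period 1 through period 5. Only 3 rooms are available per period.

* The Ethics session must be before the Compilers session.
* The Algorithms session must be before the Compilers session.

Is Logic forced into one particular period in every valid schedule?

No

Logic can be period 1 (e.g. Ethics in period 1; Algorithms in period 1; Logic in period 1; Compilers in period 2) or period 2 (e.g. Ethics in period 1; Compilers in period 2; Logic in period 2; Algorithms in period 1).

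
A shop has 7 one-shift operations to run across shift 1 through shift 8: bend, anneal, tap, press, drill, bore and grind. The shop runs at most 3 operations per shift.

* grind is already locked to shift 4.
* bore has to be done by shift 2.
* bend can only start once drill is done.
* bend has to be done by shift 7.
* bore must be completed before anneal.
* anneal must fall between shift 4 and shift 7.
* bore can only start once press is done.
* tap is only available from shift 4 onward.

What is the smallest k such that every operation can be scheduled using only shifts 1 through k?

The precedence chain requires at least 3 distinct shifts.
With at most 3 per shift and 7 operations, at least 3 shifts are needed.
anneal can't be placed before shift 4, so the schedule must run through at least shift 4.
4 works (last occupied shift: shift 4): for example tap -> shift 4, anneal -> shift 4, grind -> shift 4, drill -> shift 1, press -> shift 1, bend -> shift 2, bore -> shift 2.

4 shifts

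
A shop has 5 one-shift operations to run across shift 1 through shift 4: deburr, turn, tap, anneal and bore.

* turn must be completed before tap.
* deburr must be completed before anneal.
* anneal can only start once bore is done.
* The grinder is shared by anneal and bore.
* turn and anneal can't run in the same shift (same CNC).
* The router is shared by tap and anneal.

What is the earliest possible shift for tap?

shift 2

Precedence pushes tap to at least shift 2.
tap at shift 2 is achievable: turn in shift 1, deburr in shift 1, tap in shift 2, anneal in shift 3, bore in shift 1.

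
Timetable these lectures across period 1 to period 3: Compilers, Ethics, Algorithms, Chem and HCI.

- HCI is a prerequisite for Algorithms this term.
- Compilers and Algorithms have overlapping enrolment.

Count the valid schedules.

Splitting on Compilers: it can be period 1 (27), period 2 (18), period 3 (9). Listing each branch's schedules as (Ethics, Algorithms, Chem, HCI) by period number:
Compilers=period 1: (1,2,1,1) (1,2,2,1) (1,2,3,1) (1,3,1,1) (1,3,1,2) (1,3,2,1) (1,3,2,2) (1,3,3,1) (1,3,3,2) (2,2,1,1) (2,2,2,1) (2,2,3,1) (2,3,1,1) (2,3,1,2) (2,3,2,1) (2,3,2,2) (2,3,3,1) (2,3,3,2) (3,2,1,1) (3,2,2,1) (3,2,3,1) (3,3,1,1) (3,3,1,2) (3,3,2,1) (3,3,2,2) (3,3,3,1) (3,3,3,2) — 27.
Compilers=period 2: (1,3,1,1) (1,3,1,2) (1,3,2,1) (1,3,2,2) (1,3,3,1) (1,3,3,2) (2,3,1,1) (2,3,1,2) (2,3,2,1) (2,3,2,2) (2,3,3,1) (2,3,3,2) (3,3,1,1) (3,3,1,2) (3,3,2,1) (3,3,2,2) (3,3,3,1) (3,3,3,2) — 18.
Compilers=period 3: (1,2,1,1) (1,2,2,1) (1,2,3,1) (2,2,1,1) (2,2,2,1) (2,2,3,1) (3,2,1,1) (3,2,2,1) (3,2,3,1) — 9.
Summing: 27 + 18 + 9 = 54.

54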